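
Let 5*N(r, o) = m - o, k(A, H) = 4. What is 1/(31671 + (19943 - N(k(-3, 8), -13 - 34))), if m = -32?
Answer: 1/51611 ≈ 1.9376e-5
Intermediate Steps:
N(r, o) = -32/5 - o/5 (N(r, o) = (-32 - o)/5 = -32/5 - o/5)
1/(31671 + (19943 - N(k(-3, 8), -13 - 34))) = 1/(31671 + (19943 - (-32/5 - (-13 - 34)/5))) = 1/(31671 + (19943 - (-32/5 - 1/5*(-47)))) = 1/(31671 + (19943 - (-32/5 + 47/5))) = 1/(31671 + (19943 - 1*3)) = 1/(31671 + (19943 - 3)) = 1/(31671 + 19940) = 1/51611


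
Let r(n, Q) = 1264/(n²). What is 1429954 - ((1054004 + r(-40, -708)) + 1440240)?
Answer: -106429079/100 ≈ -1.0643e+6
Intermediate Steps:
r(n, Q) = 1264/n²
1429954 - ((1054004 + r(-40, -708)) + 1440240) = 1429954 - ((1054004 + 1264/(-40)²) + 1440240) = 1429954 - ((1054004 + 1264*(1/1600)) + 1440240) = 1429954 - ((1054004 + 79/100) + 1440240) = 1429954 - (105400479/100 + 1440240) = 1429954 - 1*249424479/100 = 1429954 - 249424479/100 = -106429079/100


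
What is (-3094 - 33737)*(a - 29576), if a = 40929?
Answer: -418142343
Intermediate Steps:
(-3094 - 33737)*(a - 29576) = (-3094 - 33737)*(40929 - 29576) = -36831*11353 = -418142343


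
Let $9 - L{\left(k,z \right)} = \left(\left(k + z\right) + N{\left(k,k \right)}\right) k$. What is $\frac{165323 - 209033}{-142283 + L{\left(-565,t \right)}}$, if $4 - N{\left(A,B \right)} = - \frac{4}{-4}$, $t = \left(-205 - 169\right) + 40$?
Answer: $\frac{21855}{324257} \approx 0.0674$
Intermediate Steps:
$t = -334$ ($t = -374 + 40 = -334$)
$N{\left(A,B \right)} = 3$ ($N{\left(A,B \right)} = 4 - - \frac{4}{-4} = 4 - \left(-4\right) \left(- \frac{1}{4}\right) = 4 - 1 = 3$)
$L{\left(k,z \right)} = 9 - k \left(3 + k + z\right)$ ($L{\left(k,z \right)} = 9 - \left(\left(k + z\right) + 3\right) k = 9 - \left(3 + k + z\right) k = 9 - k \left(3 + k + z\right)$)
$\frac{165323 - 209033}{-142283 + L{\left(-565,t \right)}} = \frac{165323 - 209033}{-142283 - \left(317521 + 188710\right)} = - \frac{43710}{-142283 + \left(9 - 319225 + 1695 - 188710\right)} = - \frac{43710}{-142283 - 506231} = - \frac{43710}{-648514} = \left(-43710\right) \left(- \frac{1}{648514}\right) = \frac{21855}{324257}$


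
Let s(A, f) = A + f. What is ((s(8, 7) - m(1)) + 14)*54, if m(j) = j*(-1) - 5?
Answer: 1890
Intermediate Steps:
m(j) = -5 - j (m(j) = -j - 5 = -5 - j)
((s(8, 7) - m(1)) + 14)*54 = (((8 + 7) - (-5 - 1*1)) + 14)*54 = ((15 - (-5 - 1)) + 14)*54 = ((15 - 1*(-6)) + 14)*54 = ((15 + 6) + 14)*54 = (21 + 14)*54 = 35*54 = 1890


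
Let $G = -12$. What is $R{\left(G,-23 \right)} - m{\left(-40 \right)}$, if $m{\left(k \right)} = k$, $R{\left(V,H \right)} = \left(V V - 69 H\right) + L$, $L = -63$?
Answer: $1708$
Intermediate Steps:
$R{\left(V,H \right)} = -63 + V^{2} - 69 H$ ($R{\left(V,H \right)} = \left(V V - 69 H\right) - 63 = \left(V^{2} - 69 H\right) - 63 = -63 + V^{2} - 69 H$)
$R{\left(G,-23 \right)} - m{\left(-40 \right)} = \left(-63 + \left(-12\right)^{2} - -1587\right) - -40 = \left(-63 + 144 + 1587\right) + 40 = 1668 + 40 = 1708$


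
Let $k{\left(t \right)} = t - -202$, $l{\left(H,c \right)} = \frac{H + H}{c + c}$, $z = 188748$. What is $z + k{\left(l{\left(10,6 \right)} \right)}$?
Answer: $\frac{566855}{3} \approx 1.8895 \cdot 10^{5}$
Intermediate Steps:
$l{\left(H,c \right)} = \frac{H}{c}$ ($l{\left(H,c \right)} = \frac{2 H}{2 c} = 2 H \frac{1}{2 c} = \frac{H}{c}$)
$k{\left(t \right)} = 202 + t$ ($k{\left(t \right)} = t + 202 = 202 + t$)
$z + k{\left(l{\left(10,6 \right)} \right)} = 188748 + \left(202 + \frac{10}{6}\right) = 188748 + \left(202 + 10 \cdot \frac{1}{6}\right) = 188748 + \left(202 + \frac{5}{3}\right) = 188748 + \frac{611}{3} = \frac{566855}{3}$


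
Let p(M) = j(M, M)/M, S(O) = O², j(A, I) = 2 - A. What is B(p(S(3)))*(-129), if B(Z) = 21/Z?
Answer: 3483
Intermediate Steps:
p(M) = (2 - M)/M
B(p(S(3)))*(-129) = (21/(((2 - 1*3²)/(3²))))*(-129) = (21/(((2 - 1*9)/9)))*(-129) = (21/(((2 - 9)/9)))*(-129) = (21/(((⅑)*(-7))))*(-129) = (21/(-7/9))*(-129) = (21*(-9/7))*(-129) = -27*(-129) = 3483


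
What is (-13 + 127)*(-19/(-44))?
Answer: 1083/22 ≈ 49.227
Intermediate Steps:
(-13 + 127)*(-19/(-44)) = 114*(-19*(-1/44)) = 114*(19/44) = 1083/22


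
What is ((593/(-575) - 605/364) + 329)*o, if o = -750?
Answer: -1024439595/4186 ≈ -2.4473e+5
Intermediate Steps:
((593/(-575) - 605/364) + 329)*o = ((593/(-575) - 605/364) + 329)*(-750) = ((593*(-1/575) - 605*1/364) + 329)*(-750) = ((-593/575 - 605/364) + 329)*(-750) = (-563727/209300 + 329)*(-750) = (68295973/209300)*(-750) = -1024439595/4186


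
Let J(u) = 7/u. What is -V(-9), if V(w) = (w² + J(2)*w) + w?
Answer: -81/2 ≈ -40.500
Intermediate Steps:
V(w) = w² + 9*w/2 (V(w) = (w² + (7/2)*w) + w = (w² + (7*(½))*w) + w = (w² + 7*w/2) + w = w² + 9*w/2)
-V(-9) = -(-9)*(9 + 2*(-9))/2 = -(-9)*(9 - 18)/2 = -(-9)*(-9)/2 = -1*81/2 = -81/2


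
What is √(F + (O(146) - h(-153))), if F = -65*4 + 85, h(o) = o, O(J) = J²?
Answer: 39*√14 ≈ 145.92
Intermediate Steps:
F = -175 (F = -260 + 85 = -175)
√(F + (O(146) - h(-153))) = √(-175 + (146² - 1*(-153))) = √(-175 + (21316 + 153)) = √(-175 + 21469) = √21294 = 39*√14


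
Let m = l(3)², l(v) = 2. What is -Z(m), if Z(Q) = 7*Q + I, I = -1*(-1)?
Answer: -29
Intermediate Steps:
I = 1
m = 4 (m = 2² = 4)
Z(Q) = 1 + 7*Q (Z(Q) = 7*Q + 1 = 1 + 7*Q)
-Z(m) = -(1 + 7*4) = -(1 + 28) = -1*29 = -29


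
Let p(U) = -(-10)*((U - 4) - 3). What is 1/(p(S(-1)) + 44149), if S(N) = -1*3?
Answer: 1/44049 ≈ 2.2702e-5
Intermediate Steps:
S(N) = -3
p(U) = -70 + 10*U (p(U) = -(-10)*((-4 + U) - 3) = -(-10)*(-7 + U) = -5*(14 - 2*U) = -70 + 10*U)
1/(p(S(-1)) + 44149) = 1/((-70 + 10*(-3)) + 44149) = 1/((-70 - 30) + 44149) = 1/(-100 + 44149) = 1/44049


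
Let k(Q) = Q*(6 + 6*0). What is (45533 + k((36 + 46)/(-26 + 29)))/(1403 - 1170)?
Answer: 45697/233 ≈ 196.12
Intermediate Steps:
k(Q) = 6*Q (k(Q) = Q*(6 + 0) = Q*6 = 6*Q)
(45533 + k((36 + 46)/(-26 + 29)))/(1403 - 1170) = (45533 + 6*((36 + 46)/(-26 + 29)))/(1403 - 1170) = (45533 + 6*(82/3))/233 = (45533 + 6*(82*(⅓)))*(1/233) = (45533 + 6*(82/3))*(1/233) = (45533 + 164)*(1/233) = 45697*(1/233) = 45697/233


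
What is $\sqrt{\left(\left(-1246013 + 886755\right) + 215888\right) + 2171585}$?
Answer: $\sqrt{2028215} \approx 1424.2$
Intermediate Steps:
$\sqrt{\left(\left(-1246013 + 886755\right) + 215888\right) + 2171585} = \sqrt{\left(-359258 + 215888\right) + 2171585} = \sqrt{-143370 + 2171585} = \sqrt{2028215}$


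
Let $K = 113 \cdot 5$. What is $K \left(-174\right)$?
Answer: $-98310$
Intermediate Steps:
$K = 565$
$K \left(-174\right) = 565 \left(-174\right) = -98310$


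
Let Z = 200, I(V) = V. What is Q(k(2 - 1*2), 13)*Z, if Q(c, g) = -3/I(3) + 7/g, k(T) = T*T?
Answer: -1200/13 ≈ -92.308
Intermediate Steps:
k(T) = T²
Q(c, g) = -1 + 7/g (Q(c, g) = -3/3 + 7/g = -3*⅓ + 7/g = -1 + 7/g)
Q(k(2 - 1*2), 13)*Z = ((7 - 1*13)/13)*200 = ((7 - 13)/13)*200 = ((1/13)*(-6))*200 = -6/13*200 = -1200/13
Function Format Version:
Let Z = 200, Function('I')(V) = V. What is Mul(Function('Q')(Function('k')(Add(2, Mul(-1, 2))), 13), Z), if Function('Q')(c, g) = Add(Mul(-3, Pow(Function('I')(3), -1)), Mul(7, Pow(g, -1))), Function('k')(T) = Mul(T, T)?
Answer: Rational(-1200, 13) ≈ -92.308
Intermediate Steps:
Function('k')(T) = Pow(T, 2)
Function('Q')(c, g) = Add(-1, Mul(7, Pow(g, -1))) (Function('Q')(c, g) = Add(Mul(-3, Pow(3, -1)), Mul(7, Pow(g, -1))) = Add(Mul(-3, Rational(1, 3)), Mul(7, Pow(g, -1))) = Add(-1, Mul(7, Pow(g, -1))))
Mul(Function('Q')(Function('k')(Add(2, Mul(-1, 2))), 13), Z) = Mul(Mul(Pow(13, -1), Add(7, Mul(-1, 13))), 200) = Mul(Mul(Rational(1, 13), Add(7, -13)), 200) = Mul(Mul(Rational(1, 13), -6), 200) = Mul(Rational(-6, 13), 200) = Rational(-1200, 13)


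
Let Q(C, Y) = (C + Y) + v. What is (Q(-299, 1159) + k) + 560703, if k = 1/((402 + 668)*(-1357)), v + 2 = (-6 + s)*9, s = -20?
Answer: 815041190729/1451990 ≈ 5.6133e+5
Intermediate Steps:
v = -236 (v = -2 + (-6 - 20)*9 = -2 - 26*9 = -2 - 234 = -236)
k = -1/1451990 (k = 1/(1070*(-1357)) = 1/(-1451990) = -1/1451990 ≈ -6.8871e-7)
Q(C, Y) = -236 + C + Y (Q(C, Y) = (C + Y) - 236 = -236 + C + Y)
(Q(-299, 1159) + k) + 560703 = ((-236 - 299 + 1159) - 1/1451990) + 560703 = (624 - 1/1451990) + 560703 = 906041759/1451990 + 560703 = 815041190729/1451990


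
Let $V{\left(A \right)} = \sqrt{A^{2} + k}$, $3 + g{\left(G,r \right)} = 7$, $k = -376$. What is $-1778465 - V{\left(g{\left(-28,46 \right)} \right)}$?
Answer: $-1778465 - 6 i \sqrt{10} \approx -1.7785 \cdot 10^{6} - 18.974 i$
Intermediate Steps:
$g{\left(G,r \right)} = 4$ ($g{\left(G,r \right)} = -3 + 7 = 4$)
$V{\left(A \right)} = \sqrt{-376 + A^{2}}$ ($V{\left(A \right)} = \sqrt{A^{2} - 376} = \sqrt{-376 + A^{2}}$)
$-1778465 - V{\left(g{\left(-28,46 \right)} \right)} = -1778465 - \sqrt{-376 + 4^{2}} = -1778465 - \sqrt{-376 + 16} = -1778465 - \sqrt{-360} = -1778465 - 6 i \sqrt{10}$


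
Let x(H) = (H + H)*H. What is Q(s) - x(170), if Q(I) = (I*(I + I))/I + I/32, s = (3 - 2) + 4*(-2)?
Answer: -1850055/32 ≈ -57814.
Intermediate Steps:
x(H) = 2*H² (x(H) = (2*H)*H = 2*H²)
s = -7 (s = 1 - 8 = -7)
Q(I) = 65*I/32 (Q(I) = (I*(2*I))/I + I*(1/32) = (2*I²)/I + I/32 = 2*I + I/32 = 65*I/32)
Q(s) - x(170) = (65/32)*(-7) - 2*170² = -455/32 - 2*28900 = -455/32 - 1*57800 = -455/32 - 57800 = -1850055/32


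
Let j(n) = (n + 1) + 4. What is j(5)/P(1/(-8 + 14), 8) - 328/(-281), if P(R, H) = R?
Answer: 17188/281 ≈ 61.167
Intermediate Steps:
j(n) = 5 + n (j(n) = (1 + n) + 4 = 5 + n)
j(5)/P(1/(-8 + 14), 8) - 328/(-281) = (5 + 5)/(1/(-8 + 14)) - 328/(-281) = 10/(1/6) - 328*(-1/281) = 10/(⅙) + 328/281 = 10*6 + 328/281 = 60 + 328/281 = 17188/281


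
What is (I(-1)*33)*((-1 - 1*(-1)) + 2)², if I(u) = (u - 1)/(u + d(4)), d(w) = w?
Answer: -88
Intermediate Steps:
I(u) = (-1 + u)/(4 + u) (I(u) = (u - 1)/(u + 4) = (-1 + u)/(4 + u))
(I(-1)*33)*((-1 - 1*(-1)) + 2)² = (((-1 - 1)/(4 - 1))*33)*((-1 - 1*(-1)) + 2)² = ((-2/3)*33)*((-1 + 1) + 2)² = (((⅓)*(-2))*33)*(0 + 2)² = -⅔*33*2² = -22*4 = -88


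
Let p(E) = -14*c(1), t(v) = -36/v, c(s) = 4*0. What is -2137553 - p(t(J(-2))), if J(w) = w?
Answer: -2137553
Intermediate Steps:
c(s) = 0
p(E) = 0 (p(E) = -14*0 = 0)
-2137553 - p(t(J(-2))) = -2137553 - 1*0 = -2137553 + 0 = -2137553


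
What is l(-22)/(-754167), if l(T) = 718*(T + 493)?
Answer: -112726/251389 ≈ -0.44841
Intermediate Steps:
l(T) = 353974 + 718*T (l(T) = 718*(493 + T) = 353974 + 718*T)
l(-22)/(-754167) = (353974 + 718*(-22))/(-754167) = (353974 - 15796)*(-1/754167) = 338178*(-1/754167) = -112726/251389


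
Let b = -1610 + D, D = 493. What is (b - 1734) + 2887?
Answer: 36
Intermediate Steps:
b = -1117 (b = -1610 + 493 = -1117)
(b - 1734) + 2887 = (-1117 - 1734) + 2887 = -2851 + 2887 = 36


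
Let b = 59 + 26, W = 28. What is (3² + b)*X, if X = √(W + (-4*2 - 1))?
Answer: 94*√19 ≈ 409.74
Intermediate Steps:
X = √19 (X = √(28 + (-4*2 - 1)) = √(28 + (-8 - 1)) = √(28 - 9) = √19 ≈ 4.3589)
b = 85
(3² + b)*X = (3² + 85)*√19 = (9 + 85)*√19 = 94*√19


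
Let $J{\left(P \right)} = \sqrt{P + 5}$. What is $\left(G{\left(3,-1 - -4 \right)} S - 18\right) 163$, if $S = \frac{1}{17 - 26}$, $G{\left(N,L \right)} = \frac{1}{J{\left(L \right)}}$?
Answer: $-2934 - \frac{163 \sqrt{2}}{36} \approx -2940.4$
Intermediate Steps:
$J{\left(P \right)} = \sqrt{5 + P}$
$G{\left(N,L \right)} = \frac{1}{\sqrt{5 + L}}$
$S = - \frac{1}{9}$ ($S = \frac{1}{-9} = - \frac{1}{9} \approx -0.11111$)
$\left(G{\left(3,-1 - -4 \right)} S - 18\right) 163 = \left(\frac{1}{\sqrt{5 - -3}} \left(- \frac{1}{9}\right) - 18\right) 163 = \left(\frac{1}{\sqrt{5 + \left(-1 + 4\right)}} \left(- \frac{1}{9}\right) - 18\right) 163 = \left(\frac{1}{\sqrt{5 + 3}} \left(- \frac{1}{9}\right) - 18\right) 163 = \left(\frac{1}{\sqrt{8}} \left(- \frac{1}{9}\right) - 18\right) 163 = \left(\frac{\sqrt{2}}{4} \left(- \frac{1}{9}\right) - 18\right) 163 = \left(- \frac{\sqrt{2}}{36} - 18\right) 163 = \left(-18 - \frac{\sqrt{2}}{36}\right) 163 = -2934 - \frac{163 \sqrt{2}}{36}$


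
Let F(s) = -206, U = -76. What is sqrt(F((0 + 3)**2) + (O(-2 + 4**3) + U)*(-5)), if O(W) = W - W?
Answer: sqrt(174) ≈ 13.191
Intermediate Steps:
O(W) = 0
sqrt(F((0 + 3)**2) + (O(-2 + 4**3) + U)*(-5)) = sqrt(-206 + (0 - 76)*(-5)) = sqrt(-206 - 76*(-5)) = sqrt(-206 + 380) = sqrt(174)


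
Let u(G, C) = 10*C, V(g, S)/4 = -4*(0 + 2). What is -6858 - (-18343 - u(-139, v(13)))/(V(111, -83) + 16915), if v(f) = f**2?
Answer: -115763581/16883 ≈ -6856.8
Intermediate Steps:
V(g, S) = -32 (V(g, S) = 4*(-4*(0 + 2)) = 4*(-4*2) = 4*(-8) = -32)
-6858 - (-18343 - u(-139, v(13)))/(V(111, -83) + 16915) = -6858 - (-18343 - 10*13**2)/(-32 + 16915) = -6858 - (-18343 - 10*169)/16883 = -6858 - (-18343 - 1*1690)/16883 = -6858 - (-18343 - 1690)/16883 = -6858 - (-20033)/16883 = -6858 - 1*(-20033/16883) = -6858 + 20033/16883 = -115763581/16883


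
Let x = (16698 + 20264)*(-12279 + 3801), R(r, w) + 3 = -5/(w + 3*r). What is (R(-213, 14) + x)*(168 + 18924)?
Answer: -747842801754408/125 ≈ -5.9827e+12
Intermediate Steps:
R(r, w) = -3 - 5/(w + 3*r)
x = -313363836 (x = 36962*(-8478) = -313363836)
(R(-213, 14) + x)*(168 + 18924) = ((-5 - 9*(-213) - 3*14)/(14 + 3*(-213)) - 313363836)*(168 + 18924) = ((-5 + 1917 - 42)/(14 - 639) - 313363836)*19092 = (1870/(-625) - 313363836)*19092 = (-1/625*1870 - 313363836)*19092 = (-374/125 - 313363836)*19092 = -39170479874/125*19092 = -747842801754408/125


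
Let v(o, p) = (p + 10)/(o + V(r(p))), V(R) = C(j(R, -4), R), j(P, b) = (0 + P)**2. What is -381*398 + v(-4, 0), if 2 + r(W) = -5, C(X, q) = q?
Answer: -1668028/11 ≈ -1.5164e+5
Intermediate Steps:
j(P, b) = P**2
r(W) = -7 (r(W) = -2 - 5 = -7)
V(R) = R
v(o, p) = (10 + p)/(-7 + o) (v(o, p) = (p + 10)/(o - 7) = (10 + p)/(-7 + o))
-381*398 + v(-4, 0) = -381*398 + (10 + 0)/(-7 - 4) = -151638 + 10/(-11) = -151638 - 1/11*10 = -151638 - 10/11 = -1668028/11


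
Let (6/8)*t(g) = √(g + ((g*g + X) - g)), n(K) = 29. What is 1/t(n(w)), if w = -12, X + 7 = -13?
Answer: 3*√821/3284 ≈ 0.026175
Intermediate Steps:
X = -20 (X = -7 - 13 = -20)
t(g) = 4*√(-20 + g²)/3 (t(g) = 4*√(g + ((g*g - 20) - g))/3 = 4*√(g + ((g² - 20) - g))/3 = 4*√(g + ((-20 + g²) - g))/3 = 4*√(g + (-20 + g² - g))/3 = 4*√(-20 + g²)/3)
1/t(n(w)) = 1/(4*√(-20 + 29²)/3) = 1/(4*√(-20 + 841)/3) = 1/(4*√821/3) = 3*√821/3284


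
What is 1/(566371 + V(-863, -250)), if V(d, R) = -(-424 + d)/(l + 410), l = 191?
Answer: 601/340390258 ≈ 1.7656e-6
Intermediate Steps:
V(d, R) = 424/601 - d/601 (V(d, R) = -(-424 + d)/(191 + 410) = -(-424 + d)/601 = -(-424/601 + d/601) = 424/601 - d/601)
1/(566371 + V(-863, -250)) = 1/(566371 + (424/601 - 1/601*(-863))) = 1/(566371 + (424/601 + 863/601)) = 1/(566371 + 1287/601) = 1/(340390258/601) = 601/340390258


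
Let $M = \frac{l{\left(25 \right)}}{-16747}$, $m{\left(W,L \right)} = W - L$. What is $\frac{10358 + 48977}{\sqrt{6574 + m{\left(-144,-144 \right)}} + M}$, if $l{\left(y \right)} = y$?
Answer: $\frac{24842081125}{1843757246541} + \frac{16641213304015 \sqrt{6574}}{1843757246541} \approx 731.82$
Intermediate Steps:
$M = - \frac{25}{16747}$ ($M = \frac{25}{-16747} = 25 \left(- \frac{1}{16747}\right) = - \frac{25}{16747} \approx -0.0014928$)
$\frac{10358 + 48977}{\sqrt{6574 + m{\left(-144,-144 \right)}} + M} = \frac{10358 + 48977}{\sqrt{6574 - 0} - \frac{25}{16747}} = \frac{59335}{\sqrt{6574 + \left(-144 + 144\right)} - \frac{25}{16747}} = \frac{59335}{\sqrt{6574 + 0} - \frac{25}{16747}} = \frac{59335}{\sqrt{6574} - \frac{25}{16747}} = \frac{59335}{- \frac{25}{16747} + \sqrt{6574}}$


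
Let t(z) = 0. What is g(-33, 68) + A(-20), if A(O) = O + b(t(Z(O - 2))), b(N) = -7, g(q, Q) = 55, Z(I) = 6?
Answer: 28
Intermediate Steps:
A(O) = -7 + O (A(O) = O - 7 = -7 + O)
g(-33, 68) + A(-20) = 55 + (-7 - 20) = 55 - 27 = 28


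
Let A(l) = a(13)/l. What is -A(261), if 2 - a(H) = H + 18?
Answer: ⅑ ≈ 0.11111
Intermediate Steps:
a(H) = -16 - H (a(H) = 2 - (H + 18) = 2 - (18 + H) = 2 + (-18 - H) = -16 - H)
A(l) = -29/l (A(l) = (-16 - 1*13)/l = (-16 - 13)/l = -29/l)
-A(261) = -(-29)/261 = -1*(-⅑) = ⅑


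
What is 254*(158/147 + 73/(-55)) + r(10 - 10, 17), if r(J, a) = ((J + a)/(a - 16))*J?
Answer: -518414/8085 ≈ -64.120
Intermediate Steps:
r(J, a) = J*(J + a)/(-16 + a) (r(J, a) = ((J + a)/(-16 + a))*J = J*(J + a)/(-16 + a))
254*(158/147 + 73/(-55)) + r(10 - 10, 17) = 254*(158/147 + 73/(-55)) + (10 - 10)*((10 - 10) + 17)/(-16 + 17) = 254*(158*(1/147) + 73*(-1/55)) + 0*(0 + 17)/1 = 254*(158/147 - 73/55) + 0*1*17 = 254*(-2041/8085) + 0 = -518414/8085 + 0 = -518414/8085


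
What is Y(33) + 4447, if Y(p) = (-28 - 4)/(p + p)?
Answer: 146735/33 ≈ 4446.5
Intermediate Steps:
Y(p) = -16/p (Y(p) = -32*1/(2*p) = -16/p)
Y(33) + 4447 = -16/33 + 4447 = 146735/33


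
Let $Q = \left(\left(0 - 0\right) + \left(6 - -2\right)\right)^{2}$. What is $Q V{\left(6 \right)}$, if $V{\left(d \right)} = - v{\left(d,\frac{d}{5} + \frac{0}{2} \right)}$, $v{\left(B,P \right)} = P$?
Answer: $- \frac{384}{5} \approx -76.8$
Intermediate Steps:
$V{\left(d \right)} = - \frac{d}{5}$ ($V{\left(d \right)} = - (\frac{d}{5} + \frac{0}{2}) = - (d \frac{1}{5} + 0 \cdot \frac{1}{2}) = - (\frac{d}{5} + 0) = - \frac{d}{5}$)
$Q = 64$ ($Q = \left(\left(0 + 0\right) + \left(6 + 2\right)\right)^{2} = \left(0 + 8\right)^{2} = 8^{2} = 64$)
$Q V{\left(6 \right)} = 64 \left(\left(- \frac{1}{5}\right) 6\right) = 64 \left(- \frac{6}{5}\right) = - \frac{384}{5}$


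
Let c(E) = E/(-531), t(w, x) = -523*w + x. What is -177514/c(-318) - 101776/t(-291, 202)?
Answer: -2394129167783/8076935 ≈ -2.9642e+5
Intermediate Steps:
t(w, x) = x - 523*w
c(E) = -E/531 (c(E) = E*(-1/531) = -E/531)
-177514/c(-318) - 101776/t(-291, 202) = -177514/((-1/531*(-318))) - 101776/(202 - 523*(-291)) = -177514/106/177 - 101776/(202 + 152193) = -177514*177/106 - 101776/152395 = -15709989/53 - 101776*1/152395 = -15709989/53 - 101776/152395 = -2394129167783/8076935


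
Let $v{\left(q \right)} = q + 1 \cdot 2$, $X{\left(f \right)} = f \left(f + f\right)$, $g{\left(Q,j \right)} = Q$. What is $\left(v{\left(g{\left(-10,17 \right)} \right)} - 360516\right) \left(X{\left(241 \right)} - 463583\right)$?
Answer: $125253608604$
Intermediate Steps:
$X{\left(f \right)} = 2 f^{2}$ ($X{\left(f \right)} = f 2 f = 2 f^{2}$)
$v{\left(q \right)} = 2 + q$ ($v{\left(q \right)} = q + 2 = 2 + q$)
$\left(v{\left(g{\left(-10,17 \right)} \right)} - 360516\right) \left(X{\left(241 \right)} - 463583\right) = \left(\left(2 - 10\right) - 360516\right) \left(2 \cdot 241^{2} - 463583\right) = \left(-8 - 360516\right) \left(2 \cdot 58081 - 463583\right) = - 360524 \left(116162 - 463583\right) = \left(-360524\right) \left(-347421\right) = 125253608604$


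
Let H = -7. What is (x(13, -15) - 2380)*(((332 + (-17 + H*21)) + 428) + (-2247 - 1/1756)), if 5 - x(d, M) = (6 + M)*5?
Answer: 3377517905/878 ≈ 3.8468e+6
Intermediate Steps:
x(d, M) = -25 - 5*M (x(d, M) = 5 - (6 + M)*5 = 5 - (30 + 5*M) = 5 + (-30 - 5*M) = -25 - 5*M)
(x(13, -15) - 2380)*(((332 + (-17 + H*21)) + 428) + (-2247 - 1/1756)) = ((-25 - 5*(-15)) - 2380)*(((332 + (-17 - 7*21)) + 428) + (-2247 - 1/1756)) = ((-25 + 75) - 2380)*(((332 + (-17 - 147)) + 428) + (-2247 - 1*1/1756)) = (50 - 2380)*(((332 - 164) + 428) + (-2247 - 1/1756)) = -2330*((168 + 428) - 3945733/1756) = -2330*(596 - 3945733/1756) = -2330*(-2899157/1756) = 3377517905/878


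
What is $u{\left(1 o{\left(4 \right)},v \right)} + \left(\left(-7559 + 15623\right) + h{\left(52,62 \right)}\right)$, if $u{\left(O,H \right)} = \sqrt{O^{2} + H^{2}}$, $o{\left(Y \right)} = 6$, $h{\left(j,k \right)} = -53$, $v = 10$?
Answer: $8011 + 2 \sqrt{34} \approx 8022.7$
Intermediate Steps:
$u{\left(O,H \right)} = \sqrt{H^{2} + O^{2}}$
$u{\left(1 o{\left(4 \right)},v \right)} + \left(\left(-7559 + 15623\right) + h{\left(52,62 \right)}\right) = \sqrt{10^{2} + \left(1 \cdot 6\right)^{2}} + \left(\left(-7559 + 15623\right) - 53\right) = \sqrt{100 + 6^{2}} + \left(8064 - 53\right) = \sqrt{100 + 36} + 8011 = \sqrt{136} + 8011 = 2 \sqrt{34} + 8011 = 8011 + 2 \sqrt{34}$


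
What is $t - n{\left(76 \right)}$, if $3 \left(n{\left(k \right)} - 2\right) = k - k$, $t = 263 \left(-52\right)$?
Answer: $-13678$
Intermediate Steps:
$t = -13676$
$n{\left(k \right)} = 2$ ($n{\left(k \right)} = 2 + \frac{k - k}{3} = 2 + \frac{1}{3} \cdot 0 = 2 + 0 = 2$)
$t - n{\left(76 \right)} = -13676 - 2 = -13678$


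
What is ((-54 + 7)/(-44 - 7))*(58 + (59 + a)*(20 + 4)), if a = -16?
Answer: 51230/51 ≈ 1004.5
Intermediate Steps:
((-54 + 7)/(-44 - 7))*(58 + (59 + a)*(20 + 4)) = ((-54 + 7)/(-44 - 7))*(58 + (59 - 16)*(20 + 4)) = (-47/(-51))*(58 + 43*24) = (-47*(-1/51))*(58 + 1032) = (47/51)*1090 = 51230/51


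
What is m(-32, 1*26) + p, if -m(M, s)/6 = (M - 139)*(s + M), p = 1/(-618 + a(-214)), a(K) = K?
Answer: -5121793/832 ≈ -6156.0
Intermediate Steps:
p = -1/832 (p = 1/(-618 - 214) = 1/(-832) = -1/832 ≈ -0.0012019)
m(M, s) = -6*(-139 + M)*(M + s) (m(M, s) = -6*(M - 139)*(s + M) = -6*(-139 + M)*(M + s))
m(-32, 1*26) + p = (-6*(-32)**2 + 834*(-32) + 834*(1*26) - 6*(-32)*1*26) - 1/832 = (-6*1024 - 26688 + 834*26 - 6*(-32)*26) - 1/832 = (-6144 - 26688 + 21684 + 4992) - 1/832 = -6156 - 1/832 = -5121793/832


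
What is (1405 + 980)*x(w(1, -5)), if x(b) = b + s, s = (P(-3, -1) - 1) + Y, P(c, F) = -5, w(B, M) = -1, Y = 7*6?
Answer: 83475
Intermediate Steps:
Y = 42
s = 36 (s = (-5 - 1) + 42 = -6 + 42 = 36)
x(b) = 36 + b (x(b) = b + 36 = 36 + b)
(1405 + 980)*x(w(1, -5)) = (1405 + 980)*(36 - 1) = 2385*35 = 83475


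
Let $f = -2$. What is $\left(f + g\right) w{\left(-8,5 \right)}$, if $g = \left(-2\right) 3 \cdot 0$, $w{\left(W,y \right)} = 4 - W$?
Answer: $-24$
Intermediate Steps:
$g = 0$ ($g = \left(-6\right) 0 = 0$)
$\left(f + g\right) w{\left(-8,5 \right)} = \left(-2 + 0\right) \left(4 - -8\right) = - 2 \left(4 + 8\right) = \left(-2\right) 12 = -24$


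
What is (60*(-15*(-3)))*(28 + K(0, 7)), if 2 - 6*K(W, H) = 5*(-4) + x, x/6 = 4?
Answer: 74700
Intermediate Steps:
x = 24 (x = 6*4 = 24)
K(W, H) = -⅓ (K(W, H) = ⅓ - (5*(-4) + 24)/6 = ⅓ - (-20 + 24)/6 = ⅓ - ⅙*4 = ⅓ - ⅔ = -⅓)
(60*(-15*(-3)))*(28 + K(0, 7)) = (60*(-15*(-3)))*(28 - ⅓) = (60*45)*(83/3) = 2700*(83/3) = 74700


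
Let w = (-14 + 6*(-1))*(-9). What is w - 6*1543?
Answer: -9078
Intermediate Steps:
w = 180 (w = (-14 - 6)*(-9) = -20*(-9) = 180)
w - 6*1543 = 180 - 6*1543 = 180 - 9258 = -9078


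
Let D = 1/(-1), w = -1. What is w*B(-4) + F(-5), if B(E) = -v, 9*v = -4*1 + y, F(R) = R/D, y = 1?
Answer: 14/3 ≈ 4.6667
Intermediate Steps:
D = -1
F(R) = -R (F(R) = R/(-1) = R*(-1) = -R)
v = -⅓ (v = (-4*1 + 1)/9 = (-4 + 1)/9 = (⅑)*(-3) = -⅓ ≈ -0.33333)
B(E) = ⅓ (B(E) = -1*(-⅓) = ⅓)
w*B(-4) + F(-5) = -1*⅓ - 1*(-5) = -⅓ + 5 = 14/3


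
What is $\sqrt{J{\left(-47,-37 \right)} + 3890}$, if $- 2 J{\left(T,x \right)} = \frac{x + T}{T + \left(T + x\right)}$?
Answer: $\frac{2 \sqrt{16687697}}{131} \approx 62.367$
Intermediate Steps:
$J{\left(T,x \right)} = - \frac{T + x}{2 \left(x + 2 T\right)}$ ($J{\left(T,x \right)} = - \frac{\left(x + T\right) \frac{1}{T + \left(T + x\right)}}{2} = - \frac{\left(T + x\right) \frac{1}{x + 2 T}}{2} = - \frac{\frac{1}{x + 2 T} \left(T + x\right)}{2} = - \frac{T + x}{2 \left(x + 2 T\right)}$)
$\sqrt{J{\left(-47,-37 \right)} + 3890} = \sqrt{\frac{\left(-1\right) \left(-47\right) - -37}{2 \left(-37 + 2 \left(-47\right)\right)} + 3890} = \sqrt{\frac{47 + 37}{2 \left(-37 - 94\right)} + 3890} = \sqrt{\frac{1}{2} \frac{1}{-131} \cdot 84 + 3890} = \sqrt{\frac{1}{2} \left(- \frac{1}{131}\right) 84 + 3890} = \sqrt{- \frac{42}{131} + 3890} = \sqrt{\frac{509548}{131}} = \frac{2 \sqrt{16687697}}{131}$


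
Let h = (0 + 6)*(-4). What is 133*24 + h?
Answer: 3168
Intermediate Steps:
h = -24 (h = 6*(-4) = -24)
133*24 + h = 133*24 - 24 = 3192 - 24 = 3168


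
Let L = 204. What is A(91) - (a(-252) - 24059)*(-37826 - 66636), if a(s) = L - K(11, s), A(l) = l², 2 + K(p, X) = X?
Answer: -2465399381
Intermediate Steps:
K(p, X) = -2 + X
a(s) = 206 - s (a(s) = 204 - (-2 + s) = 204 + (2 - s) = 206 - s)
A(91) - (a(-252) - 24059)*(-37826 - 66636) = 91² - ((206 - 1*(-252)) - 24059)*(-37826 - 66636) = 8281 - ((206 + 252) - 24059)*(-104462) = 8281 - (458 - 24059)*(-104462) = 8281 - (-23601)*(-104462) = 8281 - 1*2465407662 = 8281 - 2465407662 = -2465399381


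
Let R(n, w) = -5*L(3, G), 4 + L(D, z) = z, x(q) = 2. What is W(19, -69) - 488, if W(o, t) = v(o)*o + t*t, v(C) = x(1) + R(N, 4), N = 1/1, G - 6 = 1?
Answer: 4026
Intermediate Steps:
G = 7 (G = 6 + 1 = 7)
N = 1
L(D, z) = -4 + z
R(n, w) = -15 (R(n, w) = -5*(-4 + 7) = -5*3 = -15)
v(C) = -13 (v(C) = 2 - 15 = -13)
W(o, t) = t² - 13*o (W(o, t) = -13*o + t*t = -13*o + t² = t² - 13*o)
W(19, -69) - 488 = ((-69)² - 13*19) - 488 = (4761 - 247) - 488 = 4514 - 488 = 4026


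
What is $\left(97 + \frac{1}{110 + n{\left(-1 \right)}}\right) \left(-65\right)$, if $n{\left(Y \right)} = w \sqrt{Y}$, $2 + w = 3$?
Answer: $- \frac{76303955}{12101} + \frac{65 i}{12101} \approx -6305.6 + 0.0053715 i$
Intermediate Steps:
$w = 1$ ($w = -2 + 3 = 1$)
$n{\left(Y \right)} = \sqrt{Y}$ ($n{\left(Y \right)} = 1 \sqrt{Y} = \sqrt{Y}$)
$\left(97 + \frac{1}{110 + n{\left(-1 \right)}}\right) \left(-65\right) = \left(97 + \frac{1}{110 + \sqrt{-1}}\right) \left(-65\right) = \left(97 + \frac{1}{110 + i}\right) \left(-65\right) = \left(97 + \frac{110 - i}{12101}\right) \left(-65\right) = -6305 - \frac{65 \left(110 - i\right)}{12101}$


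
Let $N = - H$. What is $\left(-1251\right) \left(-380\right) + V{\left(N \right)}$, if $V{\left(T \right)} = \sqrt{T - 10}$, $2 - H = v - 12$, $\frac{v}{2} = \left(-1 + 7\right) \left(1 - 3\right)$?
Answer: $475380 + 4 i \sqrt{3} \approx 4.7538 \cdot 10^{5} + 6.9282 i$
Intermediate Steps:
$v = -24$ ($v = 2 \left(-1 + 7\right) \left(1 - 3\right) = 2 \cdot 6 \left(-2\right) = 2 \left(-12\right) = -24$)
$H = 38$ ($H = 2 - \left(-24 - 12\right) = 2 - -36 = 2 + 36 = 38$)
$N = -38$ ($N = \left(-1\right) 38 = -38$)
$V{\left(T \right)} = \sqrt{-10 + T}$
$\left(-1251\right) \left(-380\right) + V{\left(N \right)} = \left(-1251\right) \left(-380\right) + \sqrt{-10 - 38} = 475380 + \sqrt{-48} = 475380 + 4 i \sqrt{3}$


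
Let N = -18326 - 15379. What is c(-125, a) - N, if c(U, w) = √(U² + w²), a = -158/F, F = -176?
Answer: 33705 + √121006241/88 ≈ 33830.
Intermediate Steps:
a = 79/88 (a = -158/(-176) = -158*(-1/176) = 79/88 ≈ 0.89773)
N = -33705
c(-125, a) - N = √((-125)² + (79/88)²) - 1*(-33705) = √(15625 + 6241/7744) + 33705 = √(121006241/7744) + 33705 = √121006241/88 + 33705 = 33705 + √121006241/88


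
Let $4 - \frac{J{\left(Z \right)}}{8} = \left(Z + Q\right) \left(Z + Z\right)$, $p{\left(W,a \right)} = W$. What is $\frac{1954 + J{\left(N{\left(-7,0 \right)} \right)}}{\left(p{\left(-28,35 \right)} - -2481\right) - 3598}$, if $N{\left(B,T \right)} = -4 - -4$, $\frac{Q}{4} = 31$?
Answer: $- \frac{1986}{1145} \approx -1.7345$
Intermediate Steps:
$Q = 124$ ($Q = 4 \cdot 31 = 124$)
$N{\left(B,T \right)} = 0$ ($N{\left(B,T \right)} = -4 + 4 = 0$)
$J{\left(Z \right)} = 32 - 16 Z \left(124 + Z\right)$ ($J{\left(Z \right)} = 32 - 8 \left(Z + 124\right) \left(Z + Z\right) = 32 - 8 \left(124 + Z\right) 2 Z = 32 - 8 \cdot 2 Z \left(124 + Z\right) = 32 - 16 Z \left(124 + Z\right)$)
$\frac{1954 + J{\left(N{\left(-7,0 \right)} \right)}}{\left(p{\left(-28,35 \right)} - -2481\right) - 3598} = \frac{1954 - \left(-32 + 16 \cdot 0^{2}\right)}{\left(-28 - -2481\right) - 3598} = \frac{1954 + \left(32 + 0 - 0\right)}{\left(-28 + 2481\right) - 3598} = \frac{1954 + \left(32 + 0 + 0\right)}{2453 - 3598} = \frac{1954 + 32}{-1145} = 1986 \left(- \frac{1}{1145}\right) = - \frac{1986}{1145}$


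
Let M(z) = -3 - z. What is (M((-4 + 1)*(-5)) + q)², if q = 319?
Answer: 90601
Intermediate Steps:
(M((-4 + 1)*(-5)) + q)² = ((-3 - (-4 + 1)*(-5)) + 319)² = ((-3 - (-3)*(-5)) + 319)² = ((-3 - 1*15) + 319)² = ((-3 - 15) + 319)² = (-18 + 319)² = 301² = 90601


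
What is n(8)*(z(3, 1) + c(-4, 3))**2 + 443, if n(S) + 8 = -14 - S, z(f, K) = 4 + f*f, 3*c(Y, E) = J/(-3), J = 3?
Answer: -13111/3 ≈ -4370.3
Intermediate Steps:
c(Y, E) = -1/3 (c(Y, E) = (3/(-3))/3 = (3*(-1/3))/3 = (1/3)*(-1) = -1/3)
z(f, K) = 4 + f**2
n(S) = -22 - S (n(S) = -8 + (-14 - S) = -22 - S)
n(8)*(z(3, 1) + c(-4, 3))**2 + 443 = (-22 - 1*8)*((4 + 3**2) - 1/3)**2 + 443 = (-22 - 8)*((4 + 9) - 1/3)**2 + 443 = -30*(13 - 1/3)**2 + 443 = -30*(38/3)**2 + 443 = -30*1444/9 + 443 = -14440/3 + 443 = -13111/3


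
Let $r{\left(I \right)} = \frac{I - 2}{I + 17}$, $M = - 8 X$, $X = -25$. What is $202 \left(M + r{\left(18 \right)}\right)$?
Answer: $\frac{1417232}{35} \approx 40492.0$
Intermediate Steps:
$M = 200$ ($M = \left(-8\right) \left(-25\right) = 200$)
$r{\left(I \right)} = \frac{-2 + I}{17 + I}$
$202 \left(M + r{\left(18 \right)}\right) = 202 \left(200 + \frac{-2 + 18}{17 + 18}\right) = 202 \left(200 + \frac{1}{35} \cdot 16\right) = 202 \left(200 + \frac{16}{35}\right) = 202 \cdot \frac{7016}{35} = \frac{1417232}{35}$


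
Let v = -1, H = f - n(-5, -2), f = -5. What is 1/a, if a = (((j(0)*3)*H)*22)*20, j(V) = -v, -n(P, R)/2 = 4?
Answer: 1/3960 ≈ 0.00025253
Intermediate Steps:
n(P, R) = -8 (n(P, R) = -2*4 = -8)
H = 3 (H = -5 - 1*(-8) = -5 + 8 = 3)
j(V) = 1 (j(V) = -1*(-1) = 1)
a = 3960 (a = (((1*3)*3)*22)*20 = ((3*3)*22)*20 = (9*22)*20 = 198*20 = 3960)
1/a = 1/3960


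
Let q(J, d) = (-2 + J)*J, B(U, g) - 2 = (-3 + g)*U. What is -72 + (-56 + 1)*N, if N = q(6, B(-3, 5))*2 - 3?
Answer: -2547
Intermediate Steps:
B(U, g) = 2 + U*(-3 + g) (B(U, g) = 2 + (-3 + g)*U = 2 + U*(-3 + g))
q(J, d) = J*(-2 + J)
N = 45 (N = (6*(-2 + 6))*2 - 3 = (6*4)*2 - 3 = 24*2 - 3 = 48 - 3 = 45)
-72 + (-56 + 1)*N = -72 + (-56 + 1)*45 = -72 - 55*45 = -72 - 2475 = -2547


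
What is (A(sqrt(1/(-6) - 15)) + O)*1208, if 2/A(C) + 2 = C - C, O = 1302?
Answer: 1571608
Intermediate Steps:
A(C) = -1 (A(C) = 2/(-2 + (C - C)) = 2/(-2 + 0) = 2/(-2) = 2*(-1/2) = -1)
(A(sqrt(1/(-6) - 15)) + O)*1208 = (-1 + 1302)*1208 = 1301*1208 = 1571608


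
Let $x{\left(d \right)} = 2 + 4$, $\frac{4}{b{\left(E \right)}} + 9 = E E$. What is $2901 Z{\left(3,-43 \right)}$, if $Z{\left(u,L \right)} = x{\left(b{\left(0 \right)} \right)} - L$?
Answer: $142149$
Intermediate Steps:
$b{\left(E \right)} = \frac{4}{-9 + E^{2}}$ ($b{\left(E \right)} = \frac{4}{-9 + E E} = \frac{4}{-9 + E^{2}}$)
$x{\left(d \right)} = 6$
$Z{\left(u,L \right)} = 6 - L$
$2901 Z{\left(3,-43 \right)} = 2901 \left(6 - -43\right) = 2901 \left(6 + 43\right) = 2901 \cdot 49 = 142149$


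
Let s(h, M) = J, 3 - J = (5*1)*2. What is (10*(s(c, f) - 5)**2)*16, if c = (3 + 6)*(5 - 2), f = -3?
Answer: 23040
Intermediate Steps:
c = 27 (c = 9*3 = 27)
J = -7 (J = 3 - 5*1*2 = 3 - 5*2 = 3 - 1*10 = 3 - 10 = -7)
s(h, M) = -7
(10*(s(c, f) - 5)**2)*16 = (10*(-7 - 5)**2)*16 = (10*(-12)**2)*16 = (10*144)*16 = 1440*16 = 23040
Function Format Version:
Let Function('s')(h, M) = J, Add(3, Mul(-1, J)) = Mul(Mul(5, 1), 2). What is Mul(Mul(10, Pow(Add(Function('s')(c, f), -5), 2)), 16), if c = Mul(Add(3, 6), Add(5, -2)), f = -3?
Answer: 23040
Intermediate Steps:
c = 27 (c = Mul(9, 3) = 27)
J = -7 (J = Add(3, Mul(-1, Mul(Mul(5, 1), 2))) = Add(3, Mul(-1, Mul(5, 2))) = Add(3, Mul(-1, 10)) = Add(3, -10) = -7)
Function('s')(h, M) = -7
Mul(Mul(10, Pow(Add(Function('s')(c, f), -5), 2)), 16) = Mul(Mul(10, Pow(Add(-7, -5), 2)), 16) = Mul(Mul(10, Pow(-12, 2)), 16) = Mul(Mul(10, 144), 16) = Mul(1440, 16) = 23040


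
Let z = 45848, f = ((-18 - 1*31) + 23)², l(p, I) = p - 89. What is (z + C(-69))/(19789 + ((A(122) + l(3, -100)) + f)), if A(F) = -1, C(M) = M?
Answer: 45779/20378 ≈ 2.2465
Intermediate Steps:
l(p, I) = -89 + p
f = 676 (f = ((-18 - 31) + 23)² = (-49 + 23)² = (-26)² = 676)
(z + C(-69))/(19789 + ((A(122) + l(3, -100)) + f)) = (45848 - 69)/(19789 + ((-1 + (-89 + 3)) + 676)) = 45779/(19789 + ((-1 - 86) + 676)) = 45779/(19789 + (-87 + 676)) = 45779/(19789 + 589) = 45779/20378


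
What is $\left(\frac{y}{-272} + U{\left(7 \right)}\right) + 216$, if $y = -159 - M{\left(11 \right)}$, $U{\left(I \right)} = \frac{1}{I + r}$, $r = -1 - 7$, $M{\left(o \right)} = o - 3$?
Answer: $\frac{58647}{272} \approx 215.61$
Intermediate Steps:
$M{\left(o \right)} = -3 + o$ ($M{\left(o \right)} = o - 3 = -3 + o$)
$r = -8$
$U{\left(I \right)} = \frac{1}{-8 + I}$ ($U{\left(I \right)} = \frac{1}{I - 8} = \frac{1}{-8 + I}$)
$y = -167$ ($y = -159 - \left(-3 + 11\right) = -159 - 8 = -167$)
$\left(\frac{y}{-272} + U{\left(7 \right)}\right) + 216 = \left(- \frac{167}{-272} + \frac{1}{-8 + 7}\right) + 216 = \left(\left(-167\right) \left(- \frac{1}{272}\right) + \frac{1}{-1}\right) + 216 = \left(\frac{167}{272} - 1\right) + 216 = - \frac{105}{272} + 216 = \frac{58647}{272}$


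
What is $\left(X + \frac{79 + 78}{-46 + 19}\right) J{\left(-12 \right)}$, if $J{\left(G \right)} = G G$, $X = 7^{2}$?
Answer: $\frac{18656}{3} \approx 6218.7$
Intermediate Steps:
$X = 49$
$J{\left(G \right)} = G^{2}$
$\left(X + \frac{79 + 78}{-46 + 19}\right) J{\left(-12 \right)} = \left(49 + \frac{79 + 78}{-46 + 19}\right) \left(-12\right)^{2} = \left(49 + \frac{157}{-27}\right) 144 = \left(49 + 157 \left(- \frac{1}{27}\right)\right) 144 = \left(49 - \frac{157}{27}\right) 144 = \frac{1166}{27} \cdot 144 = \frac{18656}{3}$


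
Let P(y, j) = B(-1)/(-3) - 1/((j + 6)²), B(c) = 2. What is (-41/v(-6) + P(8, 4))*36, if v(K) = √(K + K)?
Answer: -609/25 + 246*I*√3 ≈ -24.36 + 426.08*I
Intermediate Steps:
v(K) = √2*√K (v(K) = √(2*K) = √2*√K)
P(y, j) = -⅔ - 1/(6 + j)² (P(y, j) = 2/(-3) - 1/((j + 6)²) = 2*(-⅓) - 1/((6 + j)²) = -⅔ - 1/(6 + j)²)
(-41/v(-6) + P(8, 4))*36 = (-41*(-I*√3/6) + (-⅔ - 1/(6 + 4)²))*36 = (-41*(-I*√3/6) + (-⅔ - 1/10²))*36 = (-41*(-I*√3/6) + (-⅔ - 1*1/100))*36 = (-(-41)*I*√3/6 + (-⅔ - 1/100))*36 = (41*I*√3/6 - 203/300)*36 = (-203/300 + 41*I*√3/6)*36 = -609/25 + 246*I*√3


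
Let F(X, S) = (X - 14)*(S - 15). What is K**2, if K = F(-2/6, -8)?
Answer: 978121/9 ≈ 1.0868e+5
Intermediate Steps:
F(X, S) = (-15 + S)*(-14 + X) (F(X, S) = (-14 + X)*(-15 + S) = (-15 + S)*(-14 + X))
K = 989/3 (K = 210 - (-30)/6 - 14*(-8) - (-16)/6 = 210 - (-30)/6 + 112 - (-16)/6 = 210 - 15*(-1/3) + 112 - 8*(-1/3) = 210 + 5 + 112 + 8/3 = 989/3 ≈ 329.67)
K**2 = (989/3)**2 = 978121/9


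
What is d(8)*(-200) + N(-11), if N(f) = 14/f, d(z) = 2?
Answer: -4414/11 ≈ -401.27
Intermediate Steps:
d(8)*(-200) + N(-11) = 2*(-200) + 14/(-11) = -400 + 14*(-1/11) = -400 - 14/11 = -4414/11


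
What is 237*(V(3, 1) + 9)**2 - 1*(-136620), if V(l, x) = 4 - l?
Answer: 160320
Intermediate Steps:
237*(V(3, 1) + 9)**2 - 1*(-136620) = 237*((4 - 1*3) + 9)**2 - 1*(-136620) = 237*((4 - 3) + 9)**2 + 136620 = 237*(1 + 9)**2 + 136620 = 237*10**2 + 136620 = 237*100 + 136620 = 23700 + 136620 = 160320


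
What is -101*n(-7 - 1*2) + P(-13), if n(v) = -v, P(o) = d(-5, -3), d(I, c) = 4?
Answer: -905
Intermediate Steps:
P(o) = 4
-101*n(-7 - 1*2) + P(-13) = -(-101)*(-7 - 1*2) + 4 = -(-101)*(-7 - 2) + 4 = -(-101)*(-9) + 4 = -101*9 + 4 = -909 + 4 = -905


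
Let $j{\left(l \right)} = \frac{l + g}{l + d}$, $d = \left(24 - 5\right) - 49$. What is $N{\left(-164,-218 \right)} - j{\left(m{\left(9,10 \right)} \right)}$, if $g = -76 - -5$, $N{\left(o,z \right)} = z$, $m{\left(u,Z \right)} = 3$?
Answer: $- \frac{5954}{27} \approx -220.52$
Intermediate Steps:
$d = -30$ ($d = \left(24 - 5\right) - 49 = 19 - 49 = -30$)
$g = -71$ ($g = -76 + 5 = -71$)
$j{\left(l \right)} = \frac{-71 + l}{-30 + l}$ ($j{\left(l \right)} = \frac{l - 71}{l - 30} = \frac{-71 + l}{-30 + l}$)
$N{\left(-164,-218 \right)} - j{\left(m{\left(9,10 \right)} \right)} = -218 - \frac{-71 + 3}{-30 + 3} = -218 - \frac{1}{-27} \left(-68\right) = -218 - \left(- \frac{1}{27}\right) \left(-68\right) = -218 - \frac{68}{27} = - \frac{5954}{27}$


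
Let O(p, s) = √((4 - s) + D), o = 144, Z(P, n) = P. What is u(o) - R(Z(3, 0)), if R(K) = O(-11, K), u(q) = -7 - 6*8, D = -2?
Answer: -55 - I ≈ -55.0 - 1.0*I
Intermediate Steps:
O(p, s) = √(2 - s) (O(p, s) = √((4 - s) - 2) = √(2 - s))
u(q) = -55 (u(q) = -7 - 48 = -55)
R(K) = √(2 - K)
u(o) - R(Z(3, 0)) = -55 - √(2 - 1*3) = -55 - √(2 - 3) = -55 - √(-1) = -55 - I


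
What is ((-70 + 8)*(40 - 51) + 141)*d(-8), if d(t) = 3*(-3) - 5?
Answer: -11522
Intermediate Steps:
d(t) = -14 (d(t) = -9 - 5 = -14)
((-70 + 8)*(40 - 51) + 141)*d(-8) = ((-70 + 8)*(40 - 51) + 141)*(-14) = (-62*(-11) + 141)*(-14) = (682 + 141)*(-14) = 823*(-14) = -11522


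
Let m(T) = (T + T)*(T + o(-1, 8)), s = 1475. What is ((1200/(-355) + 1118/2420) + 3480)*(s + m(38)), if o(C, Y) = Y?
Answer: 1484917678419/85910 ≈ 1.7285e+7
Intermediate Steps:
m(T) = 2*T*(8 + T) (m(T) = (T + T)*(T + 8) = (2*T)*(8 + T) = 2*T*(8 + T))
((1200/(-355) + 1118/2420) + 3480)*(s + m(38)) = ((1200/(-355) + 1118/2420) + 3480)*(1475 + 2*38*(8 + 38)) = ((1200*(-1/355) + 1118*(1/2420)) + 3480)*(1475 + 2*38*46) = ((-240/71 + 559/1210) + 3480)*(1475 + 3496) = (-250711/85910 + 3480)*4971 = (298716089/85910)*4971 = 1484917678419/85910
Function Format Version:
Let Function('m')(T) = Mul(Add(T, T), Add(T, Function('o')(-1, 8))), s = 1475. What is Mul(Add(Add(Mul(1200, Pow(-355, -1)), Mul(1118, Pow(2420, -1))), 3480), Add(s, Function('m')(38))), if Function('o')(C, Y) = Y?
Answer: Rational(1484917678419, 85910) ≈ 1.7285e+7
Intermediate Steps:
Function('m')(T) = Mul(2, T, Add(8, T)) (Function('m')(T) = Mul(Add(T, T), Add(T, 8)) = Mul(Mul(2, T), Add(8, T)) = Mul(2, T, Add(8, T)))
Mul(Add(Add(Mul(1200, Pow(-355, -1)), Mul(1118, Pow(2420, -1))), 3480), Add(s, Function('m')(38))) = Mul(Add(Add(Mul(1200, Pow(-355, -1)), Mul(1118, Pow(2420, -1))), 3480), Add(1475, Mul(2, 38, Add(8, 38)))) = Mul(Add(Add(Mul(1200, Rational(-1, 355)), Mul(1118, Rational(1, 2420))), 3480), Add(1475, Mul(2, 38, 46))) = Mul(Add(Add(Rational(-240, 71), Rational(559, 1210)), 3480), Add(1475, 3496)) = Mul(Add(Rational(-250711, 85910), 3480), 4971) = Mul(Rational(298716089, 85910), 4971) = Rational(1484917678419, 85910)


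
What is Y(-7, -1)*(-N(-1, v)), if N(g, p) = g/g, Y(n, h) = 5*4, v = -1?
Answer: -20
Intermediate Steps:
Y(n, h) = 20
N(g, p) = 1
Y(-7, -1)*(-N(-1, v)) = 20*(-1*1) = 20*(-1) = -20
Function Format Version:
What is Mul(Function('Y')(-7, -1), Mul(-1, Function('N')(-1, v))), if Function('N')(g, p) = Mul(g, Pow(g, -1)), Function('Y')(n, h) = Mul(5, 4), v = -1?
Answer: -20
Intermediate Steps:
Function('Y')(n, h) = 20
Function('N')(g, p) = 1
Mul(Function('Y')(-7, -1), Mul(-1, Function('N')(-1, v))) = Mul(20, Mul(-1, 1)) = Mul(20, -1) = -20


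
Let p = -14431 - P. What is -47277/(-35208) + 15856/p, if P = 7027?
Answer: 8448367/13990616 ≈ 0.60386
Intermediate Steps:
p = -21458 (p = -14431 - 1*7027 = -14431 - 7027 = -21458)
-47277/(-35208) + 15856/p = -47277/(-35208) + 15856/(-21458) = -47277*(-1/35208) + 15856*(-1/21458) = 1751/1304 - 7928/10729 = 8448367/13990616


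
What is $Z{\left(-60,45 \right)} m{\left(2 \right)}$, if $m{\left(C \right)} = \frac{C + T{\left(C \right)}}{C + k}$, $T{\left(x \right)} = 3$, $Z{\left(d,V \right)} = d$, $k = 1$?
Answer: $-100$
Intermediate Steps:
$m{\left(C \right)} = \frac{3 + C}{1 + C}$ ($m{\left(C \right)} = \frac{C + 3}{C + 1} = \frac{3 + C}{1 + C}$)
$Z{\left(-60,45 \right)} m{\left(2 \right)} = - 60 \frac{3 + 2}{1 + 2} = - 60 \cdot \frac{1}{3} \cdot 5 = \left(-60\right) \frac{5}{3} = -100$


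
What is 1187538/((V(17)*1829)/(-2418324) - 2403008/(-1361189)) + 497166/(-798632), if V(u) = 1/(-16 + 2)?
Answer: 21853689994228233490727505/32488356338718721204 ≈ 6.7266e+5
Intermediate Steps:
V(u) = -1/14 (V(u) = 1/(-14) = -1/14)
1187538/((V(17)*1829)/(-2418324) - 2403008/(-1361189)) + 497166/(-798632) = 1187538/(-1/14*1829/(-2418324) - 2403008/(-1361189)) + 497166/(-798632) = 1187538/(-1829/14*(-1/2418324) - 2403008*(-1/1361189)) + 497166*(-1/798632) = 1187538/(1829/33856536 + 2403008/1361189) - 248583/399316 = 1187538/(81360016474969/46085144381304) - 248583/399316 = 1187538*(46085144381304/81360016474969) - 248583/399316 = 54727860188284989552/81360016474969 - 248583/399316 = 21853689994228233490727505/32488356338718721204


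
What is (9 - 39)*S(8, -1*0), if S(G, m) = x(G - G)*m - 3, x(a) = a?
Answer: 90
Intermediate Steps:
S(G, m) = -3 (S(G, m) = (G - G)*m - 3 = 0*m - 3 = 0 - 3 = -3)
(9 - 39)*S(8, -1*0) = (9 - 39)*(-3) = -30*(-3) = 90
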